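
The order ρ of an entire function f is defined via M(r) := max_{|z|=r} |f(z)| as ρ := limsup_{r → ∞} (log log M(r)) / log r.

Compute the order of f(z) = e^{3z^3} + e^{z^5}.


Each summand is entire of order 3 and 5 respectively (as in the single-exponential case). The order of a sum is at most the max of the orders, so ρ ≤ 5. For the lower bound: on |z|=r choose arg z so that 1z^5 is real positive; then |e^{1z^5}| = e^{1r^5} while |e^{3z^3}| ≤ e^{3r^3} = o(e^{1r^5}). So |f| ≥ e^{1r^5}(1 − o(1)) and ρ ≥ 5. Hence ρ = max(3, 5) = 5.
Therefore ρ = 5.

Order ρ = 5.


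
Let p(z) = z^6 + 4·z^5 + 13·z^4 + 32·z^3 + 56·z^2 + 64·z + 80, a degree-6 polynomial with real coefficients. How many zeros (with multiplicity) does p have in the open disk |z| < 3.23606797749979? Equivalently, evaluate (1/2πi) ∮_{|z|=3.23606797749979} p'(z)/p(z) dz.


The zeros of p are: (-2 + 1i), (-2 - 1i), (0 + 2i), (0 - 2i), (0 + 2i), (0 - 2i).
Their magnitudes are: 2.236, 2.236, 2, 2, 2, 2.
Zeros with |z| < R = 3.23606797749979: (-2 + 1i), (-2 - 1i), (0 + 2i), (0 - 2i), (0 + 2i), (0 - 2i).
Count = 6.
By the argument principle, (1/2πi) ∮_{|z|=R} p'(z)/p(z) dz equals exactly this count.

Number of zeros inside |z| < 3.23606797749979: 6.


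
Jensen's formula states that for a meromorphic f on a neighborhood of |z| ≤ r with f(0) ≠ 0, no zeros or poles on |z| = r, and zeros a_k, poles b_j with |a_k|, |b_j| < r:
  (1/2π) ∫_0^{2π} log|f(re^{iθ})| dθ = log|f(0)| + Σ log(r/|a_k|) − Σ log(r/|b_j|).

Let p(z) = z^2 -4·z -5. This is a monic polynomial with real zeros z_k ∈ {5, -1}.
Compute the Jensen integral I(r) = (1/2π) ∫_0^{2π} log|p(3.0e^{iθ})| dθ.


Zeros: -1, 5; r = 3.0.
Inside |z| < r: -1. Outside (|z| ≥ r): 5.
p(0) = -5, so log|p(0)| = log(5) = 1.6094.
Apply Jensen: I(r) = log|p(0)| + Σ_k log(r/|z_k|), summed over zeros inside |z| < r.
  log(r/|z_k|) for z_k = -1: log(3.0/1) = 1.0986
  Outside zeros (5) contribute nothing to the Jensen sum.
Sum over inside zeros: 1.0986.
I(r) = log|p(0)| + (inside sum) = 1.6094 + 1.0986 = 2.7081.
Note: since some zeros are outside |z| ≤ r, the simplified n·log(r) form does NOT apply — only the inside zeros contribute.

I(r) ≈ 2.7081.


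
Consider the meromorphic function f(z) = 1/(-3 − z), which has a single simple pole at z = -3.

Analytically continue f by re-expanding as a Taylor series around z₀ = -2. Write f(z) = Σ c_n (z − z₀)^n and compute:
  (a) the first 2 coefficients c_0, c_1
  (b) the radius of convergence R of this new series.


Let w = z − z₀, so z = z₀ + w.
Then -3 − z = -3 − (z₀ + w) = (-3 − z₀) − w = -1 − w.
f(z) = 1/(-1 − w) = (1/(-1)) · 1/(1 − w/(-1)) = Σ_{n≥0} w^n / (-1)^(n+1).
So c_n = 1/(-1)^(n+1):
  c_0 = 1/(-1)^1 = -1.
  c_1 = 1/(-1)^2 = 1.
The series is valid for |w/d| < 1, i.e. |z − z₀| < |d|.
Radius of convergence: R = |-3 − z₀| = |-1| = 1 (distance from z₀ to the singularity z = -3).

c_0 = -1, c_1 = 1; R = 1.


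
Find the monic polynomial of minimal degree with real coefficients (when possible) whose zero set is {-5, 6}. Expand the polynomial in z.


The polynomial is p(z) = ∏_{α ∈ S} (z − α), where S = {-5, 6}.
Expanding the product yields: p(z) = z^2 -z -30.
The resulting polynomial has degree 2 and real coefficients as required.

p(z) = z^2 -z -30.


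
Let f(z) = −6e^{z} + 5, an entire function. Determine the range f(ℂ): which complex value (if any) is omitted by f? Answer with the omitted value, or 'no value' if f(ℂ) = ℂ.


Little Picard bounds the complement of f(ℂ) to at most one point.
e^{z} is never zero on ℂ, so -6·e^{z} takes every value in ℂ ∖ {0}. Adding 5 shifts the range to ℂ ∖ {5}. Thus f omits exactly the value 5.

Omitted value: 5.


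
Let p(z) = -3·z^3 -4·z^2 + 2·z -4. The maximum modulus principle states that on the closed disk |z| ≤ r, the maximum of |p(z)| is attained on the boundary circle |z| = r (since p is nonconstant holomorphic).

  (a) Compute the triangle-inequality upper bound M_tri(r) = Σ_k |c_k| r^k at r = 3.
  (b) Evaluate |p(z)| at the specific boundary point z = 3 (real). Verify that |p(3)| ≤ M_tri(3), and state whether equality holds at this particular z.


Coefficients: c_0 = -4, c_1 = 2, c_2 = -4, c_3 = -3. Radius r = 3.
Part (a). Triangle bound: M_tri(r) = Σ_k |c_k| r^k
  = |-4|·3^0 + |2|·3^1 + |-4|·3^2 + |-3|·3^3
  = 4 + 6 + 36 + 81 = 127.
This bounds M(r) := max_{|z|=r} |p(z)| from above; equality holds iff all terms c_k z^k can be made to align in phase at a single z on |z|=r.
Part (b). At z = 3 (real, on the circle |z| = r):
  p(3) = (-4)·3^0 + (2)·3^1 + (-4)·3^2 + (-3)·3^3 = -115.
  |p(3)| = 115.
Check: |p(3)| = 115 ≤ 127 = M_tri(3). ✓ Equality does not hold at z = 3 (the coefficients have mixed signs, so the terms do not all align in phase there).

M_tri(3) = 127; |p(3)| = 115; equality at z=3: no.


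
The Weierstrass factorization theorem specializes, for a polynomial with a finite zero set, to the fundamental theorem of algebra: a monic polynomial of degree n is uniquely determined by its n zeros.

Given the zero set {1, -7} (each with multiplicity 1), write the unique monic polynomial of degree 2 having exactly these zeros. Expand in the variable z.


The polynomial is p(z) = ∏_{α ∈ S} (z − α), where S = {1, -7}.
Expanding the product yields: p(z) = z^2 + 6·z -7.
The resulting polynomial has degree 2 and real coefficients as required.

p(z) = z^2 + 6·z -7.


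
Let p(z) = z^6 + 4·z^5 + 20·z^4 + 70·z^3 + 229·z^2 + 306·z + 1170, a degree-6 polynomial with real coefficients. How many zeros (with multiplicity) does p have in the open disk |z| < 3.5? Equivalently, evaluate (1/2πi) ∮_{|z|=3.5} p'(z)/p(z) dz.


The zeros of p are: (1 + 3i), (1 - 3i), (-3 + 2i), (-3 - 2i), (0 + 3i), (0 - 3i).
Their magnitudes are: 3.162, 3.162, 3.606, 3.606, 3, 3.
Zeros with |z| < R = 3.5: (1 + 3i), (1 - 3i), (0 + 3i), (0 - 3i).
Count = 4.
By the argument principle, (1/2πi) ∮_{|z|=R} p'(z)/p(z) dz equals exactly this count.

Number of zeros inside |z| < 3.5: 4.


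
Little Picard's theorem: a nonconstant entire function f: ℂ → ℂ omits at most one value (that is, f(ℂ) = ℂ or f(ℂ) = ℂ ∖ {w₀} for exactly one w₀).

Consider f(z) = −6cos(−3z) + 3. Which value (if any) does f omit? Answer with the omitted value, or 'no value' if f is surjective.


Little Picard bounds the complement of f(ℂ) to at most one point.
cos is entire and surjective onto ℂ: for every w ∈ ℂ, cos(ζ) = w has a solution ζ ∈ ℂ (e.g., via the complex inverse arccos). With ζ = −3z this gives z = ζ/(-3). Then -6·cos(−3z) takes every value in -6·ℂ = ℂ, and adding 3 is a bijection of ℂ. So f is surjective and omits no value. (Note: only on the real line is cos bounded by [−1, 1].)

Omitted value: no value.


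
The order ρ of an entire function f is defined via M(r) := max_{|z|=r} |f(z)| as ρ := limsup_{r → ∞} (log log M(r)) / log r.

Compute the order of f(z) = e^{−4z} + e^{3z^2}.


Each summand is entire of order 1 and 2 respectively (as in the single-exponential case). The order of a sum is at most the max of the orders, so ρ ≤ 2. For the lower bound: on |z|=r choose arg z so that 3z^2 is real positive; then |e^{3z^2}| = e^{3r^2} while |e^{-4z}| ≤ e^{4r^1} = o(e^{3r^2}). So |f| ≥ e^{3r^2}(1 − o(1)) and ρ ≥ 2. Hence ρ = max(1, 2) = 2.
Therefore ρ = 2.

Order ρ = 2.


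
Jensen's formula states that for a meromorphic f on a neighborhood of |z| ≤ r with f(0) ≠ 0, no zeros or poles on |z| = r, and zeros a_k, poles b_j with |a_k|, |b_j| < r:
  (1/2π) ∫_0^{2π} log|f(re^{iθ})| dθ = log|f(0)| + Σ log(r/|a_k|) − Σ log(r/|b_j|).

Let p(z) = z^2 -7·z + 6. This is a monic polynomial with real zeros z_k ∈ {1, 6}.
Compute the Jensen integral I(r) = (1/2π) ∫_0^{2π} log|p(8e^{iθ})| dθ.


Zeros: 1, 6; r = 8.
Inside |z| < r: 1, 6. Outside (|z| ≥ r): ∅.
p(0) = 6, so log|p(0)| = log(6) = 1.7918.
Apply Jensen: I(r) = log|p(0)| + Σ_k log(r/|z_k|), summed over zeros inside |z| < r.
  log(r/|z_k|) for z_k = 1: log(8/1) = 2.0794
  log(r/|z_k|) for z_k = 6: log(8/6) = 0.2877
Sum over inside zeros: 2.3671.
I(r) = log|p(0)| + (inside sum) = 1.7918 + 2.3671 = 4.1589.
Closed form (all zeros inside, monic): I(r) = n·log(r) = 2·log(8) = 4.1589. ✓

I(r) ≈ 4.1589.


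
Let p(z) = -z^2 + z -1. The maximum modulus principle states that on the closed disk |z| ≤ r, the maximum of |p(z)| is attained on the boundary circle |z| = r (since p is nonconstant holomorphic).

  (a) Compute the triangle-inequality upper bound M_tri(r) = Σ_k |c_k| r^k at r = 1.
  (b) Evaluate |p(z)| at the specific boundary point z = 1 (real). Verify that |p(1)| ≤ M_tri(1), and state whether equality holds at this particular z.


Coefficients: c_0 = -1, c_1 = 1, c_2 = -1. Radius r = 1.
Part (a). Triangle bound: M_tri(r) = Σ_k |c_k| r^k
  = |-1|·1^0 + |1|·1^1 + |-1|·1^2
  = 1 + 1 + 1 = 3.
This bounds M(r) := max_{|z|=r} |p(z)| from above; equality holds iff all terms c_k z^k can be made to align in phase at a single z on |z|=r.
Part (b). At z = 1 (real, on the circle |z| = r):
  p(1) = (-1)·1^0 + (1)·1^1 + (-1)·1^2 = -1.
  |p(1)| = 1.
Check: |p(1)| = 1 ≤ 3 = M_tri(1). ✓ Equality does not hold at z = 1 (the coefficients have mixed signs, so the terms do not all align in phase there).

M_tri(1) = 3; |p(1)| = 1; equality at z=1: no.


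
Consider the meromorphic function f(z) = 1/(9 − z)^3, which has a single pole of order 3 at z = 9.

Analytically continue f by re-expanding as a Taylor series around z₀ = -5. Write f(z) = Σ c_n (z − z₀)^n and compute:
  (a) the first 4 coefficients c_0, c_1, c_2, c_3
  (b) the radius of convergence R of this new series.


Let w = z − z₀, so z = z₀ + w.
Then 9 − z = 9 − (z₀ + w) = (9 − z₀) − w = 14 − w.
f(z) = 1/(14 − w)^3 = (1/(14)^3) · (1 − w/(14))^{−3}.
By the binomial series (1−u)^{−3} = Σ_{n≥0} C(n+2, 2) u^n for |u|<1, with u = w/(14):
  c_n = C(n+2, 2) / (14)^(n+3).
  c_0 = 1/(14)^3 = 1/2744.
  c_1 = 3/(14)^4 = 3/38416.
  c_2 = 6/(14)^5 = 3/268912.
  c_3 = 10/(14)^6 = 5/3764768.
The series is valid for |w/d| < 1, i.e. |z − z₀| < |d|.
Radius of convergence: R = |9 − z₀| = |14| = 14 (distance from z₀ to the singularity z = 9).

c_0 = 1/2744, c_1 = 3/38416, c_2 = 3/268912, c_3 = 5/3764768; R = 14.


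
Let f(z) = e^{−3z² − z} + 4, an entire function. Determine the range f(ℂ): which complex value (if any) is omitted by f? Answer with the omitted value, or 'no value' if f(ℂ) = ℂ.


Little Picard bounds the complement of f(ℂ) to at most one point.
The exponent g(z) = −3z² − z is a nonconstant polynomial, hence surjective onto ℂ. So e^{g(z)} takes every value in {e^w : w ∈ ℂ} = ℂ ∖ {0}. Adding 4 shifts the range to ℂ ∖ {4}. f omits exactly 4.

Omitted value: 4.


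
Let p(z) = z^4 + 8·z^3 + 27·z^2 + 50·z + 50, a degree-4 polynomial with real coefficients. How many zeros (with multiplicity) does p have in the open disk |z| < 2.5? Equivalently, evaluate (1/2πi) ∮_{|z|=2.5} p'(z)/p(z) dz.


The zeros of p are: (-1 + 2i), (-1 - 2i), (-3 + 1i), (-3 - 1i).
Their magnitudes are: 2.236, 2.236, 3.162, 3.162.
Zeros with |z| < R = 2.5: (-1 + 2i), (-1 - 2i).
Count = 2.
By the argument principle, (1/2πi) ∮_{|z|=R} p'(z)/p(z) dz equals exactly this count.

Number of zeros inside |z| < 2.5: 2.


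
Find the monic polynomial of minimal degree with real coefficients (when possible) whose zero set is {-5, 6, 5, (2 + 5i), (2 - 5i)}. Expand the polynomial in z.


The polynomial is p(z) = ∏_{α ∈ S} (z − α), where S = {-5, 6, 5, (2 + 5i), (2 - 5i)}.
Expanding the product yields: p(z) = z^5 -10·z^4 + 28·z^3 + 76·z^2 -1325·z + 4350.
Note conjugate pairs combine to real quadratics: (z − (2+5i))(z − (2−5i)) = z² − 4z + 29.
The resulting polynomial has degree 5 and real coefficients as required.

p(z) = z^5 -10·z^4 + 28·z^3 + 76·z^2 -1325·z + 4350.


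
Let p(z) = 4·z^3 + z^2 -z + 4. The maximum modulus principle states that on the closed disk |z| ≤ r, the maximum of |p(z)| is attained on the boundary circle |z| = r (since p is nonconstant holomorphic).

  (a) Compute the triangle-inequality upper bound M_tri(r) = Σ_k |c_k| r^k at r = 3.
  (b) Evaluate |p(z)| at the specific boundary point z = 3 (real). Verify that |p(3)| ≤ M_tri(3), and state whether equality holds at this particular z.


Coefficients: c_0 = 4, c_1 = -1, c_2 = 1, c_3 = 4. Radius r = 3.
Part (a). Triangle bound: M_tri(r) = Σ_k |c_k| r^k
  = |4|·3^0 + |-1|·3^1 + |1|·3^2 + |4|·3^3
  = 4 + 3 + 9 + 108 = 124.
This bounds M(r) := max_{|z|=r} |p(z)| from above; equality holds iff all terms c_k z^k can be made to align in phase at a single z on |z|=r.
Part (b). At z = 3 (real, on the circle |z| = r):
  p(3) = (4)·3^0 + (-1)·3^1 + (1)·3^2 + (4)·3^3 = 118.
  |p(3)| = 118.
Check: |p(3)| = 118 ≤ 124 = M_tri(3). ✓ Equality does not hold at z = 3 (the coefficients have mixed signs, so the terms do not all align in phase there).

M_tri(3) = 124; |p(3)| = 118; equality at z=3: no.


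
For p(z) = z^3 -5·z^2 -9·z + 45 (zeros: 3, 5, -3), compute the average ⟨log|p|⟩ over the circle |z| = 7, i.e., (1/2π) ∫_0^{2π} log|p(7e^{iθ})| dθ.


Zeros: -3, 3, 5; r = 7.
Inside |z| < r: -3, 3, 5. Outside (|z| ≥ r): ∅.
p(0) = 45, so log|p(0)| = log(45) = 3.8067.
Apply Jensen: I(r) = log|p(0)| + Σ_k log(r/|z_k|), summed over zeros inside |z| < r.
  log(r/|z_k|) for z_k = 3: log(7/3) = 0.8473
  log(r/|z_k|) for z_k = 5: log(7/5) = 0.3365
  log(r/|z_k|) for z_k = -3: log(7/3) = 0.8473
Sum over inside zeros: 2.0311.
I(r) = log|p(0)| + (inside sum) = 3.8067 + 2.0311 = 5.8377.
Closed form (all zeros inside, monic): I(r) = n·log(r) = 3·log(7) = 5.8377. ✓

I(r) ≈ 5.8377.


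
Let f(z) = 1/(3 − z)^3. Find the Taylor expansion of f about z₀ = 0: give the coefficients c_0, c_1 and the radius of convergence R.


Let w = z − z₀, so z = z₀ + w.
Then 3 − z = 3 − (z₀ + w) = (3 − z₀) − w = 3 − w.
f(z) = 1/(3 − w)^3 = (1/(3)^3) · (1 − w/(3))^{−3}.
By the binomial series (1−u)^{−3} = Σ_{n≥0} C(n+2, 2) u^n for |u|<1, with u = w/(3):
  c_n = C(n+2, 2) / (3)^(n+3).
  c_0 = 1/(3)^3 = 1/27.
  c_1 = 3/(3)^4 = 1/27.
The series is valid for |w/d| < 1, i.e. |z − z₀| < |d|.
Radius of convergence: R = |3 − z₀| = |3| = 3 (distance from z₀ to the singularity z = 3).

c_0 = 1/27, c_1 = 1/27; R = 3.


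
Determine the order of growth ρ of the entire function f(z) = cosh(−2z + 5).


cosh(w) is a linear combination of e^{iw} and e^{−iw} (or e^w, e^{−w} in the hyperbolic case), so |cosh(w)| ≤ e^{|w|}. With w = −2z + 5, |w| ≤ 2|z| + 5 = 2r + 5 on |z| = r, giving M(r) ≤ e^{2r + 5}, so ρ ≤ 1. On a suitable ray (z = it for sin/cos; z = t for sinh/cosh, t real → ∞), |cosh(−2z + 5)| grows like e^{2|t|}/2, so ρ ≥ 1. Hence ρ = 1.
Therefore ρ = 1.

Order ρ = 1.


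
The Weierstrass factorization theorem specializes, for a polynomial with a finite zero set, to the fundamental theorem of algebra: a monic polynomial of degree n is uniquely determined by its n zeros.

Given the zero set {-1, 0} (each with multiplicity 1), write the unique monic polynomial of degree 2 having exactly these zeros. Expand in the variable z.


The polynomial is p(z) = ∏_{α ∈ S} (z − α), where S = {-1, 0}.
Expanding the product yields: p(z) = z^2 + z.
The resulting polynomial has degree 2 and real coefficients as required.

p(z) = z^2 + z.


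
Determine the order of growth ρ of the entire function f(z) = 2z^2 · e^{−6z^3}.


M(r) = max_{|z|=r} |2|·|z|^2·|e^{−6z^3}| = 2·r^2 · e^{6r^3} (the factors attain their maxima compatibly on |z|=r). Then log M(r) = log 2 + 2·log r + 6r^3, dominated by the last term, so log log M(r) ~ 3·log r. The polynomial factor 2z^2 contributes only a log r term and does not affect the order. ρ = 3.
Therefore ρ = 3.

Order ρ = 3.


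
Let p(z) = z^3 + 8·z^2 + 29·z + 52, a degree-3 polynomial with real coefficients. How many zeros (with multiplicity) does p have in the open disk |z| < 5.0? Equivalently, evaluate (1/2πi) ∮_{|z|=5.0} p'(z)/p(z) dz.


The zeros of p are: -4, (-2 + 3i), (-2 - 3i).
Their magnitudes are: 4, 3.606, 3.606.
Zeros with |z| < R = 5.0: -4, (-2 + 3i), (-2 - 3i).
Count = 3.
By the argument principle, (1/2πi) ∮_{|z|=R} p'(z)/p(z) dz equals exactly this count.

Number of zeros inside |z| < 5.0: 3.


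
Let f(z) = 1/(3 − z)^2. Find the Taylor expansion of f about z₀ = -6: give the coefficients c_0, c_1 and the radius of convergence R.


Let w = z − z₀, so z = z₀ + w.
Then 3 − z = 3 − (z₀ + w) = (3 − z₀) − w = 9 − w.
f(z) = 1/(9 − w)^2 = (1/(9)^2) · (1 − w/(9))^{−2}.
By the binomial series (1−u)^{−2} = Σ_{n≥0} C(n+1, 1) u^n for |u|<1, with u = w/(9):
  c_n = C(n+1, 1) / (9)^(n+2).
  c_0 = 1/(9)^2 = 1/81.
  c_1 = 2/(9)^3 = 2/729.
The series is valid for |w/d| < 1, i.e. |z − z₀| < |d|.
Radius of convergence: R = |3 − z₀| = |9| = 9 (distance from z₀ to the singularity z = 3).

c_0 = 1/81, c_1 = 2/729; R = 9.


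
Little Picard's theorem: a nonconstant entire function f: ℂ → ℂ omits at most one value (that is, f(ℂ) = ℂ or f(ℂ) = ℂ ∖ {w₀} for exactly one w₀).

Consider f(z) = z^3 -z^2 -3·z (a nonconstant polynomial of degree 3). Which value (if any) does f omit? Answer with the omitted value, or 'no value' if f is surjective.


Little Picard bounds the complement of f(ℂ) to at most one point.
For every w ∈ ℂ, the equation p(z) − w = 0 is a nonconstant polynomial in z and hence has at least one root by the fundamental theorem of algebra. So p is surjective onto ℂ, omitting no value.

Omitted value: no value.


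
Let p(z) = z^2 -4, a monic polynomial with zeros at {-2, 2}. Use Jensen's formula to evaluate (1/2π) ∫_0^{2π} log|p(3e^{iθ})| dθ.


Zeros: -2, 2; r = 3.
Inside |z| < r: -2, 2. Outside (|z| ≥ r): ∅.
p(0) = -4, so log|p(0)| = log(4) = 1.3863.
Apply Jensen: I(r) = log|p(0)| + Σ_k log(r/|z_k|), summed over zeros inside |z| < r.
  log(r/|z_k|) for z_k = -2: log(3/2) = 0.4055
  log(r/|z_k|) for z_k = 2: log(3/2) = 0.4055
Sum over inside zeros: 0.8109.
I(r) = log|p(0)| + (inside sum) = 1.3863 + 0.8109 = 2.1972.
Closed form (all zeros inside, monic): I(r) = n·log(r) = 2·log(3) = 2.1972. ✓

I(r) ≈ 2.1972.


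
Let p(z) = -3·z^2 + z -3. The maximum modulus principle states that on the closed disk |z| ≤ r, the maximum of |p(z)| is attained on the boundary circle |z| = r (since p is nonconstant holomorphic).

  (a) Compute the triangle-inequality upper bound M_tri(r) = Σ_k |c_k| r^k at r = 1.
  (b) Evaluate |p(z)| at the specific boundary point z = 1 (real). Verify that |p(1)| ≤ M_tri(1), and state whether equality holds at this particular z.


Coefficients: c_0 = -3, c_1 = 1, c_2 = -3. Radius r = 1.
Part (a). Triangle bound: M_tri(r) = Σ_k |c_k| r^k
  = |-3|·1^0 + |1|·1^1 + |-3|·1^2
  = 3 + 1 + 3 = 7.
This bounds M(r) := max_{|z|=r} |p(z)| from above; equality holds iff all terms c_k z^k can be made to align in phase at a single z on |z|=r.
Part (b). At z = 1 (real, on the circle |z| = r):
  p(1) = (-3)·1^0 + (1)·1^1 + (-3)·1^2 = -5.
  |p(1)| = 5.
Check: |p(1)| = 5 ≤ 7 = M_tri(1). ✓ Equality does not hold at z = 1 (the coefficients have mixed signs, so the terms do not all align in phase there).

M_tri(1) = 7; |p(1)| = 5; equality at z=1: no.


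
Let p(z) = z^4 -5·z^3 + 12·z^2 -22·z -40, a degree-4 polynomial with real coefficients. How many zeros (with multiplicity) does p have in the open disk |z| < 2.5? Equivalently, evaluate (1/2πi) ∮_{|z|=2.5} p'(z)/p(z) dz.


The zeros of p are: -1, (1 + 3i), (1 - 3i), 4.
Their magnitudes are: 1, 3.162, 3.162, 4.
Zeros with |z| < R = 2.5: -1.
Count = 1.
By the argument principle, (1/2πi) ∮_{|z|=R} p'(z)/p(z) dz equals exactly this count.

Number of zeros inside |z| < 2.5: 1.


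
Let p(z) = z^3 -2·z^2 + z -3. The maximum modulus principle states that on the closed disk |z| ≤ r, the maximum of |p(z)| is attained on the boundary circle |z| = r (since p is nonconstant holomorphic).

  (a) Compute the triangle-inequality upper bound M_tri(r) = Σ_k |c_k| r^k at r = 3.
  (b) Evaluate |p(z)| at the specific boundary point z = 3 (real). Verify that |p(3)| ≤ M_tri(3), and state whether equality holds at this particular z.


Coefficients: c_0 = -3, c_1 = 1, c_2 = -2, c_3 = 1. Radius r = 3.
Part (a). Triangle bound: M_tri(r) = Σ_k |c_k| r^k
  = |-3|·3^0 + |1|·3^1 + |-2|·3^2 + |1|·3^3
  = 3 + 3 + 18 + 27 = 51.
This bounds M(r) := max_{|z|=r} |p(z)| from above; equality holds iff all terms c_k z^k can be made to align in phase at a single z on |z|=r.
Part (b). At z = 3 (real, on the circle |z| = r):
  p(3) = (-3)·3^0 + (1)·3^1 + (-2)·3^2 + (1)·3^3 = 9.
  |p(3)| = 9.
Check: |p(3)| = 9 ≤ 51 = M_tri(3). ✓ Equality does not hold at z = 3 (the coefficients have mixed signs, so the terms do not all align in phase there).

M_tri(3) = 51; |p(3)| = 9; equality at z=3: no.


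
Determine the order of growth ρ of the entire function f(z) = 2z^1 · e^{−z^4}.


M(r) = max_{|z|=r} |2|·|z|^1·|e^{−z^4}| = 2·r^1 · e^{1r^4} (the factors attain their maxima compatibly on |z|=r). Then log M(r) = log 2 + 1·log r + 1r^4, dominated by the last term, so log log M(r) ~ 4·log r. The polynomial factor 2z^1 contributes only a log r term and does not affect the order. ρ = 4.
Therefore ρ = 4.

Order ρ = 4.


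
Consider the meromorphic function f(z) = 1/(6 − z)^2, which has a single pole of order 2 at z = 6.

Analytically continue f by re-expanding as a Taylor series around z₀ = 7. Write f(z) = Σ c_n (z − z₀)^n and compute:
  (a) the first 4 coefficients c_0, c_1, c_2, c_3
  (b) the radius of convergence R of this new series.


Let w = z − z₀, so z = z₀ + w.
Then 6 − z = 6 − (z₀ + w) = (6 − z₀) − w = -1 − w.
f(z) = 1/(-1 − w)^2 = (1/(-1)^2) · (1 − w/(-1))^{−2}.
By the binomial series (1−u)^{−2} = Σ_{n≥0} C(n+1, 1) u^n for |u|<1, with u = w/(-1):
  c_n = C(n+1, 1) / (-1)^(n+2).
  c_0 = 1/(-1)^2 = 1.
  c_1 = 2/(-1)^3 = -2.
  c_2 = 3/(-1)^4 = 3.
  c_3 = 4/(-1)^5 = -4.
The series is valid for |w/d| < 1, i.e. |z − z₀| < |d|.
Radius of convergence: R = |6 − z₀| = |-1| = 1 (distance from z₀ to the singularity z = 6).

c_0 = 1, c_1 = -2, c_2 = 3, c_3 = -4; R = 1.


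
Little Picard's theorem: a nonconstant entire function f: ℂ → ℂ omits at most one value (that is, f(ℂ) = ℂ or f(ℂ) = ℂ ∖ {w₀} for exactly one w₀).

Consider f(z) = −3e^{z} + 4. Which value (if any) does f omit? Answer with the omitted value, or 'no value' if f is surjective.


Little Picard bounds the complement of f(ℂ) to at most one point.
e^{z} is never zero on ℂ, so -3·e^{z} takes every value in ℂ ∖ {0}. Adding 4 shifts the range to ℂ ∖ {4}. Thus f omits exactly the value 4.

Omitted value: 4.


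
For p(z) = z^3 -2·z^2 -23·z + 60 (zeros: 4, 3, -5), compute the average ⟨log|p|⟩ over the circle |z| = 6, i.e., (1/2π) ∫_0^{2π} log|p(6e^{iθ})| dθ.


Zeros: -5, 3, 4; r = 6.
Inside |z| < r: -5, 3, 4. Outside (|z| ≥ r): ∅.
p(0) = 60, so log|p(0)| = log(60) = 4.0943.
Apply Jensen: I(r) = log|p(0)| + Σ_k log(r/|z_k|), summed over zeros inside |z| < r.
  log(r/|z_k|) for z_k = 4: log(6/4) = 0.4055
  log(r/|z_k|) for z_k = 3: log(6/3) = 0.6931
  log(r/|z_k|) for z_k = -5: log(6/5) = 0.1823
Sum over inside zeros: 1.2809.
I(r) = log|p(0)| + (inside sum) = 4.0943 + 1.2809 = 5.3753.
Closed form (all zeros inside, monic): I(r) = n·log(r) = 3·log(6) = 5.3753. ✓

I(r) ≈ 5.3753.


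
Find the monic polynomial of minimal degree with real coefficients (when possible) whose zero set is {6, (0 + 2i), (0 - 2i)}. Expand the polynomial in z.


The polynomial is p(z) = ∏_{α ∈ S} (z − α), where S = {6, (0 + 2i), (0 - 2i)}.
Expanding the product yields: p(z) = z^3 -6·z^2 + 4·z -24.
Note conjugate pairs combine to real quadratics: (z − (0+2i))(z − (0−2i)) = z² + 4.
The resulting polynomial has degree 3 and real coefficients as required.

p(z) = z^3 -6·z^2 + 4·z -24.


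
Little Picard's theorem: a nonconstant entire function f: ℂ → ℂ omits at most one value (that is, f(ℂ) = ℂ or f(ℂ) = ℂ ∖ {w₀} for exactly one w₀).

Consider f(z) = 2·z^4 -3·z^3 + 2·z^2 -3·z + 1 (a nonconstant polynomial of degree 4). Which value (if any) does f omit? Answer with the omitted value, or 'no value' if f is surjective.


Little Picard bounds the complement of f(ℂ) to at most one point.
For every w ∈ ℂ, the equation p(z) − w = 0 is a nonconstant polynomial in z and hence has at least one root by the fundamental theorem of algebra. So p is surjective onto ℂ, omitting no value.

Omitted value: no value.


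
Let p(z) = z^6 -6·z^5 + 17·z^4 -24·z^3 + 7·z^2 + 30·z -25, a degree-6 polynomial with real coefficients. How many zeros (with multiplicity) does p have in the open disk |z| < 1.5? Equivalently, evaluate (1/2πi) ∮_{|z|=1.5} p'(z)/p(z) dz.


The zeros of p are: (2 + 1i), (2 - 1i), 1, -1, (1 + 2i), (1 - 2i).
Their magnitudes are: 2.236, 2.236, 1, 1, 2.236, 2.236.
Zeros with |z| < R = 1.5: 1, -1.
Count = 2.
By the argument principle, (1/2πi) ∮_{|z|=R} p'(z)/p(z) dz equals exactly this count.

Number of zeros inside |z| < 1.5: 2.


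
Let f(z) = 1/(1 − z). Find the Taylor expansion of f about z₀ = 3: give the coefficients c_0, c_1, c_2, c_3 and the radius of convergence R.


Let w = z − z₀, so z = z₀ + w.
Then 1 − z = 1 − (z₀ + w) = (1 − z₀) − w = -2 − w.
f(z) = 1/(-2 − w) = (1/(-2)) · 1/(1 − w/(-2)) = Σ_{n≥0} w^n / (-2)^(n+1).
So c_n = 1/(-2)^(n+1):
  c_0 = 1/(-2)^1 = -1/2.
  c_1 = 1/(-2)^2 = 1/4.
  c_2 = 1/(-2)^3 = -1/8.
  c_3 = 1/(-2)^4 = 1/16.
The series is valid for |w/d| < 1, i.e. |z − z₀| < |d|.
Radius of convergence: R = |1 − z₀| = |-2| = 2 (distance from z₀ to the singularity z = 1).

c_0 = -1/2, c_1 = 1/4, c_2 = -1/8, c_3 = 1/16; R = 2.


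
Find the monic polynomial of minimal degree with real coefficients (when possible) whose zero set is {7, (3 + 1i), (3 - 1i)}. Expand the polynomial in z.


The polynomial is p(z) = ∏_{α ∈ S} (z − α), where S = {7, (3 + 1i), (3 - 1i)}.
Expanding the product yields: p(z) = z^3 -13·z^2 + 52·z -70.
Note conjugate pairs combine to real quadratics: (z − (3+1i))(z − (3−1i)) = z² − 6z + 10.
The resulting polynomial has degree 3 and real coefficients as required.

p(z) = z^3 -13·z^2 + 52·z -70.


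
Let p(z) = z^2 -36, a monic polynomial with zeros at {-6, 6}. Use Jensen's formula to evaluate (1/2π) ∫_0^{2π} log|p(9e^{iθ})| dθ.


Zeros: -6, 6; r = 9.
Inside |z| < r: -6, 6. Outside (|z| ≥ r): ∅.
p(0) = -36, so log|p(0)| = log(36) = 3.5835.
Apply Jensen: I(r) = log|p(0)| + Σ_k log(r/|z_k|), summed over zeros inside |z| < r.
  log(r/|z_k|) for z_k = -6: log(9/6) = 0.4055
  log(r/|z_k|) for z_k = 6: log(9/6) = 0.4055
Sum over inside zeros: 0.8109.
I(r) = log|p(0)| + (inside sum) = 3.5835 + 0.8109 = 4.3944.
Closed form (all zeros inside, monic): I(r) = n·log(r) = 2·log(9) = 4.3944. ✓

I(r) ≈ 4.3944.


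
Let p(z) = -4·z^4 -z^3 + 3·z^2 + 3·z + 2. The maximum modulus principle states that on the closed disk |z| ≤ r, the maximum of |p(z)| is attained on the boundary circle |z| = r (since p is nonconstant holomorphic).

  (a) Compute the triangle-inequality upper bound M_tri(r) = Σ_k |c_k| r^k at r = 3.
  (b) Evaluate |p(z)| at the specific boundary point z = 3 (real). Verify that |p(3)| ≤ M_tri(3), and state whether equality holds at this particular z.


Coefficients: c_0 = 2, c_1 = 3, c_2 = 3, c_3 = -1, c_4 = -4. Radius r = 3.
Part (a). Triangle bound: M_tri(r) = Σ_k |c_k| r^k
  = |2|·3^0 + |3|·3^1 + |3|·3^2 + |-1|·3^3 + |-4|·3^4
  = 2 + 9 + 27 + 27 + 324 = 389.
This bounds M(r) := max_{|z|=r} |p(z)| from above; equality holds iff all terms c_k z^k can be made to align in phase at a single z on |z|=r.
Part (b). At z = 3 (real, on the circle |z| = r):
  p(3) = (2)·3^0 + (3)·3^1 + (3)·3^2 + (-1)·3^3 + (-4)·3^4 = -313.
  |p(3)| = 313.
Check: |p(3)| = 313 ≤ 389 = M_tri(3). ✓ Equality does not hold at z = 3 (the coefficients have mixed signs, so the terms do not all align in phase there).

M_tri(3) = 389; |p(3)| = 313; equality at z=3: no.


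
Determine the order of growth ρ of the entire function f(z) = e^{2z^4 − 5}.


|e^{2z^4 − 5}| = e^{Re(2·z^4) + -5} ≤ e^{2|z|^4 + -5} = e^{2r^4 + -5} on |z| = r, so ρ ≤ 4. Choosing z on |z|=r so that 2·z^4 is real positive (always possible by picking arg z appropriately) gives |f(z)| = e^{2r^4 + -5}, matching the bound. The additive constant -5 does not affect log log M(r) ~ 4·log r. Hence ρ = 4.
Therefore ρ = 4.

Order ρ = 4.


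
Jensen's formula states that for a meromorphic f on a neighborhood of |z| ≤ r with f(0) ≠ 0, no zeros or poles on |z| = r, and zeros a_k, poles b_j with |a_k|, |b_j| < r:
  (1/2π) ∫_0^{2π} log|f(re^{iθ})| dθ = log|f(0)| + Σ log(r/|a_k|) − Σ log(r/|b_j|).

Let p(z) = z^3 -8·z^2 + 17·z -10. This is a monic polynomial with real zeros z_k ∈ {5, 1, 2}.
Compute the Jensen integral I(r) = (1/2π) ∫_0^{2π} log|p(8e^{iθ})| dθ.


Zeros: 1, 2, 5; r = 8.
Inside |z| < r: 1, 2, 5. Outside (|z| ≥ r): ∅.
p(0) = -10, so log|p(0)| = log(10) = 2.3026.
Apply Jensen: I(r) = log|p(0)| + Σ_k log(r/|z_k|), summed over zeros inside |z| < r.
  log(r/|z_k|) for z_k = 5: log(8/5) = 0.4700
  log(r/|z_k|) for z_k = 1: log(8/1) = 2.0794
  log(r/|z_k|) for z_k = 2: log(8/2) = 1.3863
Sum over inside zeros: 3.9357.
I(r) = log|p(0)| + (inside sum) = 2.3026 + 3.9357 = 6.2383.
Closed form (all zeros inside, monic): I(r) = n·log(r) = 3·log(8) = 6.2383. ✓

I(r) ≈ 6.2383.


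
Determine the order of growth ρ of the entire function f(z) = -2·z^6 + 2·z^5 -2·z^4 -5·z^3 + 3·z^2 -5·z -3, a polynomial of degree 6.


|f(z)| ≤ Σ|c_k|·r^k = O(r^6) as r → ∞. Polynomial growth is O(e^{r^ε}) for every ε > 0 (since r^6/e^{r^ε} → 0), so ρ ≤ ε for all ε > 0, i.e. ρ = 0. Every nonconstant polynomial has order 0.
Therefore ρ = 0.

Order ρ = 0.


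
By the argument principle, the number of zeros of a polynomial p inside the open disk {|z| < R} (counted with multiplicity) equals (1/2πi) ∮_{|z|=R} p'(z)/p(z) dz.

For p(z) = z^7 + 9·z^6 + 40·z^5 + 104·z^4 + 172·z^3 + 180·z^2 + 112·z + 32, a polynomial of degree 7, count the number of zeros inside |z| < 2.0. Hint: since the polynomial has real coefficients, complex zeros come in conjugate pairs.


The zeros of p are: (-1 + 1i), (-1 - 1i), (-2 + 2i), (-2 - 2i), -1, (-1 + 1i), (-1 - 1i).
Their magnitudes are: 1.414, 1.414, 2.828, 2.828, 1, 1.414, 1.414.
Zeros with |z| < R = 2.0: (-1 + 1i), (-1 - 1i), -1, (-1 + 1i), (-1 - 1i).
Count = 5.
By the argument principle, (1/2πi) ∮_{|z|=R} p'(z)/p(z) dz equals exactly this count.

Number of zeros inside |z| < 2.0: 5.


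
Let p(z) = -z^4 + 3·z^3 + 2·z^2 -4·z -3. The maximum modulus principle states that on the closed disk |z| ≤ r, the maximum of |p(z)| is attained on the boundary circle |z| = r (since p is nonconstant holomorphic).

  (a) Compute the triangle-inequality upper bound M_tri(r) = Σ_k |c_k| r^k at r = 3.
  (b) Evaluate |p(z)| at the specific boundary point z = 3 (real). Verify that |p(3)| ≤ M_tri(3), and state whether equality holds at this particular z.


Coefficients: c_0 = -3, c_1 = -4, c_2 = 2, c_3 = 3, c_4 = -1. Radius r = 3.
Part (a). Triangle bound: M_tri(r) = Σ_k |c_k| r^k
  = |-3|·3^0 + |-4|·3^1 + |2|·3^2 + |3|·3^3 + |-1|·3^4
  = 3 + 12 + 18 + 81 + 81 = 195.
This bounds M(r) := max_{|z|=r} |p(z)| from above; equality holds iff all terms c_k z^k can be made to align in phase at a single z on |z|=r.
Part (b). At z = 3 (real, on the circle |z| = r):
  p(3) = (-3)·3^0 + (-4)·3^1 + (2)·3^2 + (3)·3^3 + (-1)·3^4 = 3.
  |p(3)| = 3.
Check: |p(3)| = 3 ≤ 195 = M_tri(3). ✓ Equality does not hold at z = 3 (the coefficients have mixed signs, so the terms do not all align in phase there).

M_tri(3) = 195; |p(3)| = 3; equality at z=3: no.


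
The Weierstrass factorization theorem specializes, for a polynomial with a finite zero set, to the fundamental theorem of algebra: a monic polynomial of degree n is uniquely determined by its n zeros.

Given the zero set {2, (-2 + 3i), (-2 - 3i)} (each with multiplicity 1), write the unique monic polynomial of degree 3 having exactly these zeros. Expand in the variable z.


The polynomial is p(z) = ∏_{α ∈ S} (z − α), where S = {2, (-2 + 3i), (-2 - 3i)}.
Expanding the product yields: p(z) = z^3 + 2·z^2 + 5·z -26.
Note conjugate pairs combine to real quadratics: (z − (-2+3i))(z − (-2−3i)) = z² + 4z + 13.
The resulting polynomial has degree 3 and real coefficients as required.

p(z) = z^3 + 2·z^2 + 5·z -26.


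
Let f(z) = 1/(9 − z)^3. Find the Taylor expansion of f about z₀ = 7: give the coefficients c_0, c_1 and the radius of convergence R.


Let w = z − z₀, so z = z₀ + w.
Then 9 − z = 9 − (z₀ + w) = (9 − z₀) − w = 2 − w.
f(z) = 1/(2 − w)^3 = (1/(2)^3) · (1 − w/(2))^{−3}.
By the binomial series (1−u)^{−3} = Σ_{n≥0} C(n+2, 2) u^n for |u|<1, with u = w/(2):
  c_n = C(n+2, 2) / (2)^(n+3).
  c_0 = 1/(2)^3 = 1/8.
  c_1 = 3/(2)^4 = 3/16.
The series is valid for |w/d| < 1, i.e. |z − z₀| < |d|.
Radius of convergence: R = |9 − z₀| = |2| = 2 (distance from z₀ to the singularity z = 9).

c_0 = 1/8, c_1 = 3/16; R = 2.


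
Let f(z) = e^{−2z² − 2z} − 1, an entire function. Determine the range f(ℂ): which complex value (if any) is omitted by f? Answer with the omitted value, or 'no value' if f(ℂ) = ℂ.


Little Picard bounds the complement of f(ℂ) to at most one point.
The exponent g(z) = −2z² − 2z is a nonconstant polynomial, hence surjective onto ℂ. So e^{g(z)} takes every value in {e^w : w ∈ ℂ} = ℂ ∖ {0}. Adding -1 shifts the range to ℂ ∖ {-1}. f omits exactly -1.

Omitted value: -1.


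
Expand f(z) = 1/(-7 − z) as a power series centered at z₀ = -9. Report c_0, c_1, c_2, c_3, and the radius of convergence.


Let w = z − z₀, so z = z₀ + w.
Then -7 − z = -7 − (z₀ + w) = (-7 − z₀) − w = 2 − w.
f(z) = 1/(2 − w) = (1/(2)) · 1/(1 − w/(2)) = Σ_{n≥0} w^n / (2)^(n+1).
So c_n = 1/(2)^(n+1):
  c_0 = 1/(2)^1 = 1/2.
  c_1 = 1/(2)^2 = 1/4.
  c_2 = 1/(2)^3 = 1/8.
  c_3 = 1/(2)^4 = 1/16.
The series is valid for |w/d| < 1, i.e. |z − z₀| < |d|.
Radius of convergence: R = |-7 − z₀| = |2| = 2 (distance from z₀ to the singularity z = -7).

c_0 = 1/2, c_1 = 1/4, c_2 = 1/8, c_3 = 1/16; R = 2.


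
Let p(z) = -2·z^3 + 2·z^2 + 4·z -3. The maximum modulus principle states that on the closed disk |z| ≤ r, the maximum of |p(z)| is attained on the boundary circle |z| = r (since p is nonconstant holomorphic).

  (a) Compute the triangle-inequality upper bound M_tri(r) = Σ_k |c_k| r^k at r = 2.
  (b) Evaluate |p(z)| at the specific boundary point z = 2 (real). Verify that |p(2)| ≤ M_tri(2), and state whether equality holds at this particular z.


Coefficients: c_0 = -3, c_1 = 4, c_2 = 2, c_3 = -2. Radius r = 2.
Part (a). Triangle bound: M_tri(r) = Σ_k |c_k| r^k
  = |-3|·2^0 + |4|·2^1 + |2|·2^2 + |-2|·2^3
  = 3 + 8 + 8 + 16 = 35.
This bounds M(r) := max_{|z|=r} |p(z)| from above; equality holds iff all terms c_k z^k can be made to align in phase at a single z on |z|=r.
Part (b). At z = 2 (real, on the circle |z| = r):
  p(2) = (-3)·2^0 + (4)·2^1 + (2)·2^2 + (-2)·2^3 = -3.
  |p(2)| = 3.
Check: |p(2)| = 3 ≤ 35 = M_tri(2). ✓ Equality does not hold at z = 2 (the coefficients have mixed signs, so the terms do not all align in phase there).

M_tri(2) = 35; |p(2)| = 3; equality at z=2: no.


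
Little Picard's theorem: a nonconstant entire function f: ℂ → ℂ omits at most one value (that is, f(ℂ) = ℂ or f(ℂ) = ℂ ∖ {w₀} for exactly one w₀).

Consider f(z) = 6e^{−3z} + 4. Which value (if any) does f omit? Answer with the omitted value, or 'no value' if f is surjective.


Little Picard bounds the complement of f(ℂ) to at most one point.
e^{−3z} is never zero on ℂ, so 6·e^{−3z} takes every value in ℂ ∖ {0}. Adding 4 shifts the range to ℂ ∖ {4}. Thus f omits exactly the value 4.

Omitted value: 4.


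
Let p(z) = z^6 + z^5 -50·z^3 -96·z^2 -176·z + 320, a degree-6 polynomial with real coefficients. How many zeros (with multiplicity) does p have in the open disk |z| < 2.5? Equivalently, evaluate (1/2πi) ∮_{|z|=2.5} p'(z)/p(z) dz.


The zeros of p are: 1, (-2 + 2i), (-2 - 2i), (-1 + 3i), (-1 - 3i), 4.
Their magnitudes are: 1, 2.828, 2.828, 3.162, 3.162, 4.
Zeros with |z| < R = 2.5: 1.
Count = 1.
By the argument principle, (1/2πi) ∮_{|z|=R} p'(z)/p(z) dz equals exactly this count.

Number of zeros inside |z| < 2.5: 1.


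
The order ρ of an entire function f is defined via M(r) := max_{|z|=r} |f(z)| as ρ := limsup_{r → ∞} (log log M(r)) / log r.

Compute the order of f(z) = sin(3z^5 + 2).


Write sin(w) = (e^{iw} ± e^{−iw})/(2 or 2i), so |sin(w)| ≤ e^{|w|}. With w = 3z^5 + 2, |w| ≤ 3r^5 + 2 on |z|=r, giving M(r) ≤ e^{3r^5 + 2} and ρ ≤ 5. For the lower bound, choose z on |z|=r with 3z^5 purely imaginary of modulus 3r^5; then |sin(3z^5 + 2)| grows like e^{3r^5}/2, so ρ ≥ 5. Hence ρ = 5.
Therefore ρ = 5.

Order ρ = 5.


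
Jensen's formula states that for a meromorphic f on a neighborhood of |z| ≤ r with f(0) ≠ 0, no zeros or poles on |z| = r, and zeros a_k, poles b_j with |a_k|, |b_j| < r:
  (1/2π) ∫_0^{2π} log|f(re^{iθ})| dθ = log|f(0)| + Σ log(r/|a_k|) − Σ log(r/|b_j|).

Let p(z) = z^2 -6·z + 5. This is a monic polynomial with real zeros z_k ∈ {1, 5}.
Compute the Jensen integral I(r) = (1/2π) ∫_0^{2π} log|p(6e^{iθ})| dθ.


Zeros: 1, 5; r = 6.
Inside |z| < r: 1, 5. Outside (|z| ≥ r): ∅.
p(0) = 5, so log|p(0)| = log(5) = 1.6094.
Apply Jensen: I(r) = log|p(0)| + Σ_k log(r/|z_k|), summed over zeros inside |z| < r.
  log(r/|z_k|) for z_k = 1: log(6/1) = 1.7918
  log(r/|z_k|) for z_k = 5: log(6/5) = 0.1823
Sum over inside zeros: 1.9741.
I(r) = log|p(0)| + (inside sum) = 1.6094 + 1.9741 = 3.5835.
Closed form (all zeros inside, monic): I(r) = n·log(r) = 2·log(6) = 3.5835. ✓

I(r) ≈ 3.5835.


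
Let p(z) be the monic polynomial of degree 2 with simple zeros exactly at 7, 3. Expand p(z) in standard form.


The polynomial is p(z) = ∏_{α ∈ S} (z − α), where S = {7, 3}.
Expanding the product yields: p(z) = z^2 -10·z + 21.
The resulting polynomial has degree 2 and real coefficients as required.

p(z) = z^2 -10·z + 21.


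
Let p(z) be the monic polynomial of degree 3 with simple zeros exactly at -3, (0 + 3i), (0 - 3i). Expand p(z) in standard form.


The polynomial is p(z) = ∏_{α ∈ S} (z − α), where S = {-3, (0 + 3i), (0 - 3i)}.
Expanding the product yields: p(z) = z^3 + 3·z^2 + 9·z + 27.
Note conjugate pairs combine to real quadratics: (z − (0+3i))(z − (0−3i)) = z² + 9.
The resulting polynomial has degree 3 and real coefficients as required.

p(z) = z^3 + 3·z^2 + 9·z + 27.


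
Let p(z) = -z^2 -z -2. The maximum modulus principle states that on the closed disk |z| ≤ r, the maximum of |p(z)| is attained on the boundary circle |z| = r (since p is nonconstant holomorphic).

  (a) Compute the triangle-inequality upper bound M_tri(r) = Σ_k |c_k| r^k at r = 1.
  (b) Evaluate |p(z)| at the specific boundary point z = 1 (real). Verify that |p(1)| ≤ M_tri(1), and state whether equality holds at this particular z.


Coefficients: c_0 = -2, c_1 = -1, c_2 = -1. Radius r = 1.
Part (a). Triangle bound: M_tri(r) = Σ_k |c_k| r^k
  = |-2|·1^0 + |-1|·1^1 + |-1|·1^2
  = 2 + 1 + 1 = 4.
This bounds M(r) := max_{|z|=r} |p(z)| from above; equality holds iff all terms c_k z^k can be made to align in phase at a single z on |z|=r.
Part (b). At z = 1 (real, on the circle |z| = r):
  p(1) = (-2)·1^0 + (-1)·1^1 + (-1)·1^2 = -4.
  |p(1)| = 4.
Since all nonzero coefficients share the same sign, |p(1)| = 4 = M_tri(1); the triangle bound is attained at z = 1, so in fact M(r) = 4.

M_tri(1) = 4; |p(1)| = 4; equality at z=1: yes.
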